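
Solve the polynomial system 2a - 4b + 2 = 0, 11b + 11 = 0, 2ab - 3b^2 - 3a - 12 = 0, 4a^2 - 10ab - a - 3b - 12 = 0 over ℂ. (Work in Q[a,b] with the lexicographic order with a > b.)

Compute a lex Gröbner basis by Buchberger's algorithm.
f_1 = 2a - 4b + 2, LT = a.
f_2 = 11b + 11, LT = b.
f_3 = 2ab - 3a - 3b^2 - 12, LT = ab.
f_4 = 4a^2 - 10ab - a - 3b - 12, LT = a^2.

The S-polynomials (S(f_1,f_2), S(f_1,f_3), S(f_1,f_4), S(f_2,f_3), S(f_2,f_4), S(f_3,f_4)) all reduce to 0 modulo the current basis, so we have a Gröbner basis.
Inter-reduce: drop elements whose leading term is divisible by another's, tail-reduce, and make monic.
Reduced Gröbner basis: {a + 3, b + 1}.

From the last basis element, b + 1 = 0, so b takes values in {-1}. Each choice, substituted upward through the basis, yields the corresponding point(s) of the solution set.
  b = -1: the earlier basis element becomes a + 3 = 0, giving a = -3 — point (-3, -1).

{(-3, -1)}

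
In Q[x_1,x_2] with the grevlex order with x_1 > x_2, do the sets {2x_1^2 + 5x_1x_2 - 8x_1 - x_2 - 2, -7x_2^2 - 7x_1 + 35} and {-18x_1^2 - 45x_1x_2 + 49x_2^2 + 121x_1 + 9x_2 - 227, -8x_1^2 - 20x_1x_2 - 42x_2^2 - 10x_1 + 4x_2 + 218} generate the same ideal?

Yes, the ideals are equal.

For a fixed monomial order, each ideal has a unique reduced Gröbner basis; comparing bases decides equality.
Buchberger on the first generating set:
f_1 = 2x_1^2 + 5x_1x_2 - 8x_1 - x_2 - 2, LT = x_1^2.
f_2 = -7x_2^2 - 7x_1 + 35, LT = x_2^2.

The S-polynomials (S(f_1,f_2)) all reduce to 0 modulo the current basis, so we have a Gröbner basis.
Inter-reduce: drop elements whose leading term is divisible by another's, tail-reduce, and make monic.
Reduced Gröbner basis: {x_1^2 + 5/2x_1x_2 - 4x_1 - 1/2x_2 - 1, x_2^2 + x_1 - 5}.

Buchberger on the second generating set:
h_1 = -18x_1^2 - 45x_1x_2 + 49x_2^2 + 121x_1 + 9x_2 - 227, LT = x_1^2.
h_2 = -8x_1^2 - 20x_1x_2 - 42x_2^2 - 10x_1 + 4x_2 + 218, LT = x_1^2.

S(h_1,h_2): lcm = x_1^2. S = -287/36x_2^2 - 287/36x_1 + 1435/36.
  reduce S modulo (h_1, h_2):
  remainder -287/36x_2^2 - 287/36x_1 + 1435/36 ≠ 0; add k_3 = -287/36x_2^2 - 287/36x_1 + 1435/36 to the basis.

The other S-polynomials (S(h_1,k_3), S(h_2,k_3)) all reduce to 0 modulo the current basis, so we have a Gröbner basis.
Inter-reduce: drop elements whose leading term is divisible by another's, tail-reduce, and make monic.
Reduced Gröbner basis: {x_1^2 + 5/2x_1x_2 - 4x_1 - 1/2x_2 - 1, x_2^2 + x_1 - 5}.

These coincide, so the ideals are equal.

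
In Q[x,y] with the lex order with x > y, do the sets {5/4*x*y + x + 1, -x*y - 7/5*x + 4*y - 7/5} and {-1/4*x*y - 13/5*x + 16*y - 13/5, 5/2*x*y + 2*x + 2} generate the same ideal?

For a fixed monomial order, each ideal has a unique reduced Gröbner basis; comparing bases decides equality.
Buchberger on the first generating set:
f_1 = 5/4*x*y + x + 1, LT = x*y.
f_2 = -x*y - 7/5*x + 4*y - 7/5, LT = x*y.

S(f_1,f_2): lcm = x*y. S = -3/5*x + 4*y - 3/5.
  reduce S modulo (f_1, f_2):
  remainder -3/5*x + 4*y - 3/5 ≠ 0; add g_3 = -3/5*x + 4*y - 3/5 to the basis.

S(f_1,g_3): lcm = x*y. S = 4/5*x + 20/3*y**2 - y + 4/5.
  reduce S modulo (f_1, f_2, g_3):
  remainder 20/3*y**2 + 13/3*y ≠ 0; add g_4 = 20/3*y**2 + 13/3*y to the basis.

The other S-polynomials (S(f_2,g_3), S(f_1,g_4), S(f_2,g_4), S(g_3,g_4)) all reduce to 0 modulo the current basis, so we have a Gröbner basis.
Inter-reduce: drop elements whose leading term is divisible by another's, tail-reduce, and make monic.
Reduced Gröbner basis: {x - 20/3*y + 1, y**2 + 13/20*y}.

Buchberger on the second generating set:
h_1 = -1/4*x*y - 13/5*x + 16*y - 13/5, LT = x*y.
h_2 = 5/2*x*y + 2*x + 2, LT = x*y.

S(h_1,h_2): lcm = x*y. S = 48/5*x - 64*y + 48/5.
  reduce S modulo (h_1, h_2):
  remainder 48/5*x - 64*y + 48/5 ≠ 0; add k_3 = 48/5*x - 64*y + 48/5 to the basis.

S(h_1,k_3): lcm = x*y. S = 52/5*x + 20/3*y**2 - 65*y + 52/5.
  reduce S modulo (h_1, h_2, k_3):
  remainder 20/3*y**2 + 13/3*y ≠ 0; add k_4 = 20/3*y**2 + 13/3*y to the basis.

The other S-polynomials (S(h_2,k_3), S(h_1,k_4), S(h_2,k_4), S(k_3,k_4)) all reduce to 0 modulo the current basis, so we have a Gröbner basis.
Inter-reduce: drop elements whose leading term is divisible by another's, tail-reduce, and make monic.
Reduced Gröbner basis: {x - 20/3*y + 1, y**2 + 13/20*y}.

Same reduced basis, so the two generating sets span the same ideal.

Yes, the ideals are equal.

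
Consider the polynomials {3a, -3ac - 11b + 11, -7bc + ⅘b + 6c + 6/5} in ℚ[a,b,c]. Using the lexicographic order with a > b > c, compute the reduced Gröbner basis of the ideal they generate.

G = {a, b - 1, c - 2}

f_1 = 3a, LT = a.
f_2 = -3ac - 11b + 11, LT = ac.
f_3 = -7bc + ⅘b + 6c + 6/5, LT = bc.

S(f_1,f_2): lcm = ac. S = -11/3b + 11/3.
  reduce S modulo (f_1, f_2, f_3):
  remainder -11/3b + 11/3 ≠ 0; add g_4 = -11/3b + 11/3 to the basis.

S(f_3,g_4): lcm = bc. S = -4/35b + 1/7c - 6/35.
  reduce S modulo (f_1, f_2, f_3, g_4):
  remainder 1/7c - 2/7 ≠ 0; add g_5 = 1/7c - 2/7 to the basis.

The other S-polynomials (S(f_1,f_3), S(f_2,f_3), S(f_1,g_4), S(f_2,g_4), S(f_1,g_5), S(f_2,g_5), S(f_3,g_5), S(g_4,g_5)) all reduce to 0 modulo the current basis, so we have a Gröbner basis.
Inter-reduce: drop elements whose leading term is divisible by another's, tail-reduce, and make monic.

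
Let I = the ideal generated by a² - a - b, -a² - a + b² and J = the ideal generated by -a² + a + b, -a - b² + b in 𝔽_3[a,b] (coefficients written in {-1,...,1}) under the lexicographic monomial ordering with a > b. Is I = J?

For a fixed monomial order, each ideal has a unique reduced Gröbner basis; comparing bases decides equality.
Buchberger on the first generating set:
f_1 = a² - a - b, LT = a².
f_2 = -a² - a + b², LT = a².

S(f_1,f_2): lcm = a². S = a + b² - b.
  reduce S modulo (f_1, f_2):
  remainder a + b² - b ≠ 0; add g_3 = a + b² - b to the basis.

S(f_1,g_3): lcm = a². S = -ab² + ab - a - b.
  reduce S modulo (f_1, f_2, g_3):
  remainder b⁴ + b³ - b² + b ≠ 0; add g_4 = b⁴ + b³ - b² + b to the basis.

The other S-polynomials (S(f_2,g_3), S(f_1,g_4), S(f_2,g_4), S(g_3,g_4)) all reduce to 0 modulo the current basis, so we have a Gröbner basis.
Inter-reduce: drop elements whose leading term is divisible by another's, tail-reduce, and make monic.
Reduced Gröbner basis: {a + b² - b, b⁴ + b³ - b² + b}.

Buchberger on the second generating set:
h_1 = -a² + a + b, LT = a².
h_2 = -a - b² + b, LT = a.

S(h_1,h_2): lcm = a². S = -ab² + ab - a - b.
  reduce S modulo (h_1, h_2):
  remainder b⁴ + b³ - b² + b ≠ 0; add k_3 = b⁴ + b³ - b² + b to the basis.

The other S-polynomials (S(h_1,k_3), S(h_2,k_3)) all reduce to 0 modulo the current basis, so we have a Gröbner basis.
Inter-reduce: drop elements whose leading term is divisible by another's, tail-reduce, and make monic.
Reduced Gröbner basis: {a + b² - b, b⁴ + b³ - b² + b}.

Same reduced basis, so the two generating sets span the same ideal.
The choice of monomial ordering does not affect the verdict — as long as both bases are computed under the same ordering, their equality decides ideal equality.

Yes, the ideals are equal.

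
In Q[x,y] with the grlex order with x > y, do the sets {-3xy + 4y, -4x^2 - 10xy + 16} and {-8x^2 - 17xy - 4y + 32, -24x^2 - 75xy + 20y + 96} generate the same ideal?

Since reduced Gröbner bases are canonical representatives of ideals under a given ordering, it suffices to compute and compare them.
Buchberger on the first generating set:
f_1 = -3xy + 4y, LT = xy.
f_2 = -4x^2 - 10xy + 16, LT = x^2.

S(f_1,f_2): lcm = x^2y. S = -5/2xy^2 - 4/3xy + 4y.
  leading term xy^2: subtract (5/6y)·f_1 from -5/2xy^2 - 4/3xy + 4y → -4/3xy - 10/3y^2 + 4y
  leading term xy: subtract (4/9)·f_1 from -4/3xy - 10/3y^2 + 4y → -10/3y^2 + 20/9y
  leading term y^2: no divisor's leading term divides it; move -10/3y^2 to the remainder.
  leading term y: no divisor's leading term divides it; move 20/9y to the remainder.
  remainder -10/3y^2 + 20/9y ≠ 0; add g_3 = -10/3y^2 + 20/9y to the basis.

The other S-polynomials (S(f_1,g_3), S(f_2,g_3)) all reduce to 0 modulo the current basis, so we have a Gröbner basis.
Inter-reduce: drop elements whose leading term is divisible by another's, tail-reduce, and make monic.
Reduced Gröbner basis: {x^2 + 10/3y - 4, xy - 4/3y, y^2 - 2/3y}.

Buchberger on the second generating set:
h_1 = -8x^2 - 17xy - 4y + 32, LT = x^2.
h_2 = -24x^2 - 75xy + 20y + 96, LT = x^2.

S(h_1,h_2): lcm = x^2. S = -xy + 4/3y.
  leading term xy: no divisor's leading term divides it; move -xy to the remainder.
  leading term y: no divisor's leading term divides it; move 4/3y to the remainder.
  remainder -xy + 4/3y ≠ 0; add k_3 = -xy + 4/3y to the basis.

S(h_1,k_3): lcm = x^2y. S = 17/8xy^2 + 4/3xy + 1/2y^2 - 4y.
  leading term xy^2: subtract (-17/8y)·k_3 from 17/8xy^2 + 4/3xy + 1/2y^2 - 4y → 4/3xy + 10/3y^2 - 4y
  leading term xy: subtract (-4/3)·k_3 from 4/3xy + 10/3y^2 - 4y → 10/3y^2 - 20/9y
  leading term y^2: no divisor's leading term divides it; move 10/3y^2 to the remainder.
  leading term y: no divisor's leading term divides it; move -20/9y to the remainder.
  remainder 10/3y^2 - 20/9y ≠ 0; add k_4 = 10/3y^2 - 20/9y to the basis.

The other S-polynomials (S(h_2,k_3), S(h_1,k_4), S(h_2,k_4), S(k_3,k_4)) all reduce to 0 modulo the current basis, so we have a Gröbner basis.
Inter-reduce: drop elements whose leading term is divisible by another's, tail-reduce, and make monic.
Reduced Gröbner basis: {x^2 + 10/3y - 4, xy - 4/3y, y^2 - 2/3y}.

These coincide, so the ideals are equal.

Yes, the ideals are equal.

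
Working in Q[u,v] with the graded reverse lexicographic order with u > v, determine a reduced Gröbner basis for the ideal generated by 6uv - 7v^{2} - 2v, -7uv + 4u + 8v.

f_1 = 6uv - 7v^{2} - 2v, LT = uv.
f_2 = -7uv + 4u + 8v, LT = uv.

S(f_1,f_2): lcm = uv. S = -\tfrac{7}{6}v^{2} + \tfrac{4}{7}u + \tfrac{17}{21}v.
  leading term v^{2}: no divisor's leading term divides it; move -\tfrac{7}{6}v^{2} to the remainder.
  leading term u: no divisor's leading term divides it; move \tfrac{4}{7}u to the remainder.
  leading term v: no divisor's leading term divides it; move \tfrac{17}{21}v to the remainder.
  remainder -\tfrac{7}{6}v^{2} + \tfrac{4}{7}u + \tfrac{17}{21}v ≠ 0; add g_3 = -\tfrac{7}{6}v^{2} + \tfrac{4}{7}u + \tfrac{17}{21}v to the basis.

S(f_1,g_3): lcm = uv^{2}. S = -\tfrac{7}{6}v^{3} + \tfrac{24}{49}u^{2} + \tfrac{34}{49}uv - \tfrac{1}{3}v^{2}.
  leading term v^{3}: subtract (v)·g_3 from -\tfrac{7}{6}v^{3} + \tfrac{24}{49}u^{2} + \tfrac{34}{49}uv - \tfrac{1}{3}v^{2} → \tfrac{24}{49}u^{2} + \tfrac{6}{49}uv - \tfrac{8}{7}v^{2}
  leading term u^{2}: no divisor's leading term divides it; move \tfrac{24}{49}u^{2} to the remainder.
  leading term uv: subtract (\tfrac{1}{49})·f_1 from \tfrac{6}{49}uv - \tfrac{8}{7}v^{2} → -v^{2} + \tfrac{2}{49}v
  leading term v^{2}: subtract (\tfrac{6}{7})·g_3 from -v^{2} + \tfrac{2}{49}v → -\tfrac{24}{49}u - \tfrac{32}{49}v
  leading term u: no divisor's leading term divides it; move -\tfrac{24}{49}u to the remainder.
  leading term v: no divisor's leading term divides it; move -\tfrac{32}{49}v to the remainder.
  remainder \tfrac{24}{49}u^{2} - \tfrac{24}{49}u - \tfrac{32}{49}v ≠ 0; add g_4 = \tfrac{24}{49}u^{2} - \tfrac{24}{49}u - \tfrac{32}{49}v to the basis.

S(f_2,g_3): lcm = uv^{2}. S = \tfrac{24}{49}u^{2} + \tfrac{6}{49}uv - \tfrac{8}{7}v^{2}.
  leading term u^{2}: subtract (1)·g_4 from \tfrac{24}{49}u^{2} + \tfrac{6}{49}uv - \tfrac{8}{7}v^{2} → \tfrac{6}{49}uv - \tfrac{8}{7}v^{2} + \tfrac{24}{49}u + \tfrac{32}{49}v
  leading term uv: subtract (\tfrac{1}{49})·f_1 from \tfrac{6}{49}uv - \tfrac{8}{7}v^{2} + \tfrac{24}{49}u + \tfrac{32}{49}v → -v^{2} + \tfrac{24}{49}u + \tfrac{34}{49}v
  leading term v^{2}: subtract (\tfrac{6}{7})·g_3 from -v^{2} + \tfrac{24}{49}u + \tfrac{34}{49}v → 0
  remainder 0.

S(f_1,g_4): lcm = u^{2}v. S = -\tfrac{7}{6}uv^{2} + \tfrac{2}{3}uv + \tfrac{4}{3}v^{2}.
  leading term uv^{2}: subtract (-\tfrac{7}{36}v)·f_1 from -\tfrac{7}{6}uv^{2} + \tfrac{2}{3}uv + \tfrac{4}{3}v^{2} → -\tfrac{49}{36}v^{3} + \tfrac{2}{3}uv + \tfrac{17}{18}v^{2}
  leading term v^{3}: subtract (\tfrac{7}{6}v)·g_3 from -\tfrac{49}{36}v^{3} + \tfrac{2}{3}uv + \tfrac{17}{18}v^{2} → 0
  remainder 0.

S(f_2,g_4): lcm = u^{2}v. S = -\tfrac{4}{7}u^{2} - \tfrac{1}{7}uv + \tfrac{4}{3}v^{2}.
  leading term u^{2}: subtract (-\tfrac{7}{6})·g_4 from -\tfrac{4}{7}u^{2} - \tfrac{1}{7}uv + \tfrac{4}{3}v^{2} → -\tfrac{1}{7}uv + \tfrac{4}{3}v^{2} - \tfrac{4}{7}u - \tfrac{16}{21}v
  leading term uv: subtract (-\tfrac{1}{42})·f_1 from -\tfrac{1}{7}uv + \tfrac{4}{3}v^{2} - \tfrac{4}{7}u - \tfrac{16}{21}v → \tfrac{7}{6}v^{2} - \tfrac{4}{7}u - \tfrac{17}{21}v
  leading term v^{2}: subtract (-1)·g_3 from \tfrac{7}{6}v^{2} - \tfrac{4}{7}u - \tfrac{17}{21}v → 0
  remainder 0.

S(g_3,g_4): leading monomials are coprime, so the S-polynomial reduces to 0 (Buchberger's first criterion).
Every S-polynomial of the final basis reduces to 0, so we have a Gröbner basis.
Inter-reduce: drop elements whose leading term is divisible by another's, tail-reduce, and make monic.

G = {u^{2} - u - \tfrac{4}{3}v, uv - \tfrac{4}{7}u - \tfrac{8}{7}v, v^{2} - \tfrac{24}{49}u - \tfrac{34}{49}v}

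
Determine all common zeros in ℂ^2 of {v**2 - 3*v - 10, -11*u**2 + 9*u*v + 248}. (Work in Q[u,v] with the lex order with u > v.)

Compute a lex Gröbner basis by Buchberger's algorithm.
f_1 = v**2 - 3*v - 10, LT = v**2.
f_2 = -11*u**2 + 9*u*v + 248, LT = u**2.

The S-polynomials (S(f_1,f_2)) all reduce to 0 modulo the current basis, so we have a Gröbner basis.
Inter-reduce: drop elements whose leading term is divisible by another's, tail-reduce, and make monic.
Reduced Gröbner basis: {u**2 - 9/11*u*v - 248/11, v**2 - 3*v - 10}.

The lex basis is triangular: the last element involves only v. Solving v**2 - 3*v - 10 = 0 gives v ∈ {-2, 5}; substituting each value into the earlier elements determines the remaining variables.
  v = -2: the earlier basis element becomes u**2 + 18/11*u - 248/11 = 0, giving u = -62/11, 4 — points (-62/11, -2), (4, -2).
  v = 5: the earlier basis element becomes u**2 - 45/11*u - 248/11 = 0, giving u = 45/22 - sqrt(12937)/22, 45/22 + sqrt(12937)/22 — points (45/22 - sqrt(12937)/22, 5), (45/22 + sqrt(12937)/22, 5).
Each listed point satisfies every original equation (direct substitution).

{(-62/11, -2), (4, -2), (45/22 - sqrt(12937)/22, 5), (45/22 + sqrt(12937)/22, 5)}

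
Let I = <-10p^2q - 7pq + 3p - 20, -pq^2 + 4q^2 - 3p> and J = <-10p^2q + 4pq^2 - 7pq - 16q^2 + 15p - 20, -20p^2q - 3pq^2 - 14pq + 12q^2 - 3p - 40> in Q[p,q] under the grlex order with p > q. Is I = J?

Yes, the ideals are equal.

Equality of ideals is decidable: compute both reduced Gröbner bases (unique for the ordering) and check whether they agree.
Buchberger on the first generating set:
f_1 = -10p^2q - 7pq + 3p - 20, LT = p^2q.
f_2 = -pq^2 + 4q^2 - 3p, LT = pq^2.

S(f_1,f_2): lcm = p^2q^2. S = 47/10pq^2 - 3p^2 - 3/10pq + 2q.
  reduce S modulo (f_1, f_2):
  remainder -3p^2 - 3/10pq + 94/5q^2 - 141/10p + 2q ≠ 0; add g_3 = -3p^2 - 3/10pq + 94/5q^2 - 141/10p + 2q to the basis.

S(f_1,g_3): lcm = p^2q. S = -1/10pq^2 + 94/15q^3 - 4pq + 2/3q^2 - 3/10p + 2.
  reduce S modulo (f_1, f_2, g_3):
  remainder 94/15q^3 - 4pq + 4/15q^2 + 2 ≠ 0; add g_4 = 94/15q^3 - 4pq + 4/15q^2 + 2 to the basis.

The other S-polynomials (S(f_2,g_3), S(f_1,g_4), S(f_2,g_4), S(g_3,g_4)) all reduce to 0 modulo the current basis, so we have a Gröbner basis.
Inter-reduce: drop elements whose leading term is divisible by another's, tail-reduce, and make monic.
Reduced Gröbner basis: {pq^2 - 4q^2 + 3p, q^3 - 30/47pq + 2/47q^2 + 15/47, p^2 + 1/10pq - 94/15q^2 + 47/10p - 2/3q}.

Buchberger on the second generating set:
h_1 = -10p^2q + 4pq^2 - 7pq - 16q^2 + 15p - 20, LT = p^2q.
h_2 = -20p^2q - 3pq^2 - 14pq + 12q^2 - 3p - 40, LT = p^2q.

S(h_1,h_2): lcm = p^2q. S = -11/20pq^2 + 11/5q^2 - 33/20p.
  reduce S modulo (h_1, h_2):
  remainder -11/20pq^2 + 11/5q^2 - 33/20p ≠ 0; add k_3 = -11/20pq^2 + 11/5q^2 - 33/20p to the basis.

S(h_1,k_3): lcm = p^2q^2. S = -2/5pq^3 + 47/10pq^2 + 8/5q^3 - 3p^2 - 3/2pq + 2q.
  reduce S modulo (h_1, h_2, k_3):
  remainder -3p^2 - 3/10pq + 94/5q^2 - 141/10p + 2q ≠ 0; add k_4 = -3p^2 - 3/10pq + 94/5q^2 - 141/10p + 2q to the basis.

S(h_1,k_4): lcm = p^2q. S = -1/2pq^2 + 94/15q^3 - 4pq + 34/15q^2 - 3/2p + 2.
  reduce S modulo (h_1, h_2, k_3, k_4):
  remainder 94/15q^3 - 4pq + 4/15q^2 + 2 ≠ 0; add k_5 = 94/15q^3 - 4pq + 4/15q^2 + 2 to the basis.

The other S-polynomials (S(h_2,k_3), S(h_2,k_4), S(k_3,k_4), S(h_1,k_5), S(h_2,k_5), S(k_3,k_5), S(k_4,k_5)) all reduce to 0 modulo the current basis, so we have a Gröbner basis.
Inter-reduce: drop elements whose leading term is divisible by another's, tail-reduce, and make monic.
Reduced Gröbner basis: {pq^2 - 4q^2 + 3p, q^3 - 30/47pq + 2/47q^2 + 15/47, p^2 + 1/10pq - 94/15q^2 + 47/10p - 2/3q}.

Same reduced basis, so the two generating sets span the same ideal.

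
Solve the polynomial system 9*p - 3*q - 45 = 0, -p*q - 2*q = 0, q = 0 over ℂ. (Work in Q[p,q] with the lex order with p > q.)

{(5, 0)}

Compute a lex Gröbner basis by Buchberger's algorithm.
f_1 = 9*p - 3*q - 45, LT = p.
f_2 = -p*q - 2*q, LT = p*q.
f_3 = q, LT = q.

The S-polynomials (S(f_1,f_2), S(f_1,f_3), S(f_2,f_3)) all reduce to 0 modulo the current basis, so we have a Gröbner basis.
Inter-reduce: drop elements whose leading term is divisible by another's, tail-reduce, and make monic.
Reduced Gröbner basis: {p - 5, q}.

A lex Gröbner basis eliminates variables successively. Here q depends only on q, with roots {0}; lifting each root through the earlier basis elements recovers the full solutions.
  q = 0: the earlier basis element becomes p - 5 = 0, giving p = 5 — point (5, 0).
Each listed point satisfies every original equation (direct substitution).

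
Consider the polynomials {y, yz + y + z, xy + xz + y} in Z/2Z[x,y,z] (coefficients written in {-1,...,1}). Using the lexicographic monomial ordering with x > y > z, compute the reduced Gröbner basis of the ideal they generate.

G = {y, z}

Buchberger's algorithm terminates because the ascending chain of leading-term ideals stabilizes.

f_1 = y, LT = y.
f_2 = yz + y + z, LT = yz.
f_3 = xy + xz + y, LT = xy.

S(f_1,f_2): lcm = yz. S = y + z.
  reduce S modulo (f_1, f_2, f_3):
  remainder z ≠ 0; add g_4 = z to the basis.

The other S-polynomials (S(f_1,f_3), S(f_2,f_3), S(f_1,g_4), S(f_2,g_4), S(f_3,g_4)) all reduce to 0 modulo the current basis, so we have a Gröbner basis.
Inter-reduce: drop elements whose leading term is divisible by another's, tail-reduce, and make monic.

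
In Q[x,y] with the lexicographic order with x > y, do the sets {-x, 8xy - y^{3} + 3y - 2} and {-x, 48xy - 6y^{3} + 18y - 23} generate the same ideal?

No, the ideals differ.

Two ideals are equal iff their reduced Gröbner bases coincide (the reduced basis is unique for a fixed ordering).
Buchberger on the first generating set:
f_1 = -x, LT = x.
f_2 = 8xy - y^{3} + 3y - 2, LT = xy.

S(f_1,f_2): lcm = xy. S = \tfrac{1}{8}y^{3} - \tfrac{3}{8}y + \tfrac{1}{4}.
  leading term y^{3}: no divisor's leading term divides it; move \tfrac{1}{8}y^{3} to the remainder.
  leading term y: no divisor's leading term divides it; move -\tfrac{3}{8}y to the remainder.
  leading term 1: no divisor's leading term divides it; move \tfrac{1}{4} to the remainder.
  remainder \tfrac{1}{8}y^{3} - \tfrac{3}{8}y + \tfrac{1}{4} ≠ 0; add g_3 = \tfrac{1}{8}y^{3} - \tfrac{3}{8}y + \tfrac{1}{4} to the basis.

The other S-polynomials (S(f_1,g_3), S(f_2,g_3)) all reduce to 0 modulo the current basis, so we have a Gröbner basis.
Inter-reduce: drop elements whose leading term is divisible by another's, tail-reduce, and make monic.
Reduced Gröbner basis: {x, y^{3} - 3y + 2}.

Buchberger on the second generating set:
h_1 = -x, LT = x.
h_2 = 48xy - 6y^{3} + 18y - 23, LT = xy.

S(h_1,h_2): lcm = xy. S = \tfrac{1}{8}y^{3} - \tfrac{3}{8}y + \tfrac{23}{48}.
  leading term y^{3}: no divisor's leading term divides it; move \tfrac{1}{8}y^{3} to the remainder.
  leading term y: no divisor's leading term divides it; move -\tfrac{3}{8}y to the remainder.
  leading term 1: no divisor's leading term divides it; move \tfrac{23}{48} to the remainder.
  remainder \tfrac{1}{8}y^{3} - \tfrac{3}{8}y + \tfrac{23}{48} ≠ 0; add k_3 = \tfrac{1}{8}y^{3} - \tfrac{3}{8}y + \tfrac{23}{48} to the basis.

The other S-polynomials (S(h_1,k_3), S(h_2,k_3)) all reduce to 0 modulo the current basis, so we have a Gröbner basis.
Inter-reduce: drop elements whose leading term is divisible by another's, tail-reduce, and make monic.
Reduced Gröbner basis: {x, y^{3} - 3y + \tfrac{23}{6}}.

Since the reduced bases disagree, the two ideals are not the same.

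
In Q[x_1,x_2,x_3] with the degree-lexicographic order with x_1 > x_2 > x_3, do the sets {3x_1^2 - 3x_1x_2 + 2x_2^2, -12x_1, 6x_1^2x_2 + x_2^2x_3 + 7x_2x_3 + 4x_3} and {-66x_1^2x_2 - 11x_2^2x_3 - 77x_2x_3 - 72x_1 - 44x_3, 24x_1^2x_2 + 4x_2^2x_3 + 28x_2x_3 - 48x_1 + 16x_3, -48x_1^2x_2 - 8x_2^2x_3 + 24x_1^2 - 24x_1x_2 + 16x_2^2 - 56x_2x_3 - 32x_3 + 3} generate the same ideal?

No, the ideals differ.

For a fixed monomial order, each ideal has a unique reduced Gröbner basis; comparing bases decides equality.
Buchberger on the first generating set:
f_1 = 3x_1^2 - 3x_1x_2 + 2x_2^2, LT = x_1^2.
f_2 = -12x_1, LT = x_1.
f_3 = 6x_1^2x_2 + x_2^2x_3 + 7x_2x_3 + 4x_3, LT = x_1^2x_2.

S(f_1,f_2): lcm = x_1^2. S = -x_1x_2 + 2/3x_2^2.
  leading term x_1x_2: subtract (1/12x_2)·f_2 from -x_1x_2 + 2/3x_2^2 → 2/3x_2^2
  leading term x_2^2: no divisor's leading term divides it; move 2/3x_2^2 to the remainder.
  remainder 2/3x_2^2 ≠ 0; add g_4 = 2/3x_2^2 to the basis.

S(f_1,f_3): lcm = x_1^2x_2. S = -x_1x_2^2 + 2/3x_2^3 - 1/6x_2^2x_3 - 7/6x_2x_3 - 2/3x_3.
  leading term x_1x_2^2: subtract (1/12x_2^2)·f_2 from -x_1x_2^2 + 2/3x_2^3 - 1/6x_2^2x_3 - 7/6x_2x_3 - 2/3x_3 → 2/3x_2^3 - 1/6x_2^2x_3 - 7/6x_2x_3 - 2/3x_3
  leading term x_2^3: subtract (x_2)·g_4 from 2/3x_2^3 - 1/6x_2^2x_3 - 7/6x_2x_3 - 2/3x_3 → -1/6x_2^2x_3 - 7/6x_2x_3 - 2/3x_3
  leading term x_2^2x_3: subtract (-1/4x_3)·g_4 from -1/6x_2^2x_3 - 7/6x_2x_3 - 2/3x_3 → -7/6x_2x_3 - 2/3x_3
  leading term x_2x_3: no divisor's leading term divides it; move -7/6x_2x_3 to the remainder.
  leading term x_3: no divisor's leading term divides it; move -2/3x_3 to the remainder.
  remainder -7/6x_2x_3 - 2/3x_3 ≠ 0; add g_5 = -7/6x_2x_3 - 2/3x_3 to the basis.

S(f_3,g_4): lcm = x_1^2x_2^2. S = 1/6x_2^3x_3 + 7/6x_2^2x_3 + 2/3x_2x_3.
  leading term x_2^3x_3: subtract (1/4x_2x_3)·g_4 from 1/6x_2^3x_3 + 7/6x_2^2x_3 + 2/3x_2x_3 → 7/6x_2^2x_3 + 2/3x_2x_3
  leading term x_2^2x_3: subtract (7/4x_3)·g_4 from 7/6x_2^2x_3 + 2/3x_2x_3 → 2/3x_2x_3
  leading term x_2x_3: subtract (-4/7)·g_5 from 2/3x_2x_3 → -8/21x_3
  leading term x_3: no divisor's leading term divides it; move -8/21x_3 to the remainder.
  remainder -8/21x_3 ≠ 0; add g_6 = -8/21x_3 to the basis.

The other S-polynomials (S(f_2,f_3), S(f_1,g_4), S(f_2,g_4), S(f_1,g_5), S(f_2,g_5), S(f_3,g_5), S(g_4,g_5), S(f_1,g_6), S(f_2,g_6), S(f_3,g_6), S(g_4,g_6), S(g_5,g_6)) all reduce to 0 modulo the current basis, so we have a Gröbner basis.
Inter-reduce: drop elements whose leading term is divisible by another's, tail-reduce, and make monic.
Reduced Gröbner basis: {x_2^2, x_1, x_3}.

Buchberger on the second generating set:
h_1 = -66x_1^2x_2 - 11x_2^2x_3 - 77x_2x_3 - 72x_1 - 44x_3, LT = x_1^2x_2.
h_2 = 24x_1^2x_2 + 4x_2^2x_3 + 28x_2x_3 - 48x_1 + 16x_3, LT = x_1^2x_2.
h_3 = -48x_1^2x_2 - 8x_2^2x_3 + 24x_1^2 - 24x_1x_2 + 16x_2^2 - 56x_2x_3 - 32x_3 + 3, LT = x_1^2x_2.

S(h_1,h_2): lcm = x_1^2x_2. S = 34/11x_1.
  leading term x_1: no divisor's leading term divides it; move 34/11x_1 to the remainder.
  remainder 34/11x_1 ≠ 0; add k_4 = 34/11x_1 to the basis.

S(h_1,h_3): lcm = x_1^2x_2. S = 1/2x_1^2 - 1/2x_1x_2 + 1/3x_2^2 + 12/11x_1 + 1/16.
  leading term x_1^2: subtract (11/68x_1)·k_4 from 1/2x_1^2 - 1/2x_1x_2 + 1/3x_2^2 + 12/11x_1 + 1/16 → -1/2x_1x_2 + 1/3x_2^2 + 12/11x_1 + 1/16
  leading term x_1x_2: subtract (-11/68x_2)·k_4 from -1/2x_1x_2 + 1/3x_2^2 + 12/11x_1 + 1/16 → 1/3x_2^2 + 12/11x_1 + 1/16
  leading term x_2^2: no divisor's leading term divides it; move 1/3x_2^2 to the remainder.
  leading term x_1: subtract (6/17)·k_4 from 12/11x_1 + 1/16 → 1/16
  leading term 1: no divisor's leading term divides it; move 1/16 to the remainder.
  remainder 1/3x_2^2 + 1/16 ≠ 0; add k_5 = 1/3x_2^2 + 1/16 to the basis.

S(h_1,k_4): lcm = x_1^2x_2. S = 1/6x_2^2x_3 + 7/6x_2x_3 + 12/11x_1 + 2/3x_3.
  leading term x_2^2x_3: subtract (1/2x_3)·k_5 from 1/6x_2^2x_3 + 7/6x_2x_3 + 12/11x_1 + 2/3x_3 → 7/6x_2x_3 + 12/11x_1 + 61/96x_3
  leading term x_2x_3: no divisor's leading term divides it; move 7/6x_2x_3 to the remainder.
  leading term x_1: subtract (6/17)·k_4 from 12/11x_1 + 61/96x_3 → 61/96x_3
  leading term x_3: no divisor's leading term divides it; move 61/96x_3 to the remainder.
  remainder 7/6x_2x_3 + 61/96x_3 ≠ 0; add k_6 = 7/6x_2x_3 + 61/96x_3 to the basis.

S(h_1,k_5): lcm = x_1^2x_2^2. S = 1/6x_2^3x_3 + 7/6x_2^2x_3 - 3/16x_1^2 + 12/11x_1x_2 + 2/3x_2x_3.
  leading term x_2^3x_3: subtract (1/2x_2x_3)·k_5 from 1/6x_2^3x_3 + 7/6x_2^2x_3 - 3/16x_1^2 + 12/11x_1x_2 + 2/3x_2x_3 → 7/6x_2^2x_3 - 3/16x_1^2 + 12/11x_1x_2 + 61/96x_2x_3
  leading term x_2^2x_3: subtract (7/2x_3)·k_5 from 7/6x_2^2x_3 - 3/16x_1^2 + 12/11x_1x_2 + 61/96x_2x_3 → -3/16x_1^2 + 12/11x_1x_2 + 61/96x_2x_3 - 7/32x_3
  leading term x_1^2: subtract (-33/544x_1)·k_4 from -3/16x_1^2 + 12/11x_1x_2 + 61/96x_2x_3 - 7/32x_3 → 12/11x_1x_2 + 61/96x_2x_3 - 7/32x_3
  leading term x_1x_2: subtract (6/17x_2)·k_4 from 12/11x_1x_2 + 61/96x_2x_3 - 7/32x_3 → 61/96x_2x_3 - 7/32x_3
  leading term x_2x_3: subtract (61/112)·k_6 from 61/96x_2x_3 - 7/32x_3 → -6073/10752x_3
  leading term x_3: no divisor's leading term divides it; move -6073/10752x_3 to the remainder.
  remainder -6073/10752x_3 ≠ 0; add k_7 = -6073/10752x_3 to the basis.

The other S-polynomials (S(h_2,h_3), S(h_2,k_4), S(h_3,k_4), S(h_2,k_5), S(h_3,k_5), S(k_4,k_5), S(h_1,k_6), S(h_2,k_6), S(h_3,k_6), S(k_4,k_6), S(k_5,k_6), S(h_1,k_7), S(h_2,k_7), S(h_3,k_7), S(k_4,k_7), S(k_5,k_7), S(k_6,k_7)) all reduce to 0 modulo the current basis, so we have a Gröbner basis.
Inter-reduce: drop elements whose leading term is divisible by another's, tail-reduce, and make monic.
Reduced Gröbner basis: {x_2^2 + 3/16, x_1, x_3}.

These differ, so the ideals are not equal.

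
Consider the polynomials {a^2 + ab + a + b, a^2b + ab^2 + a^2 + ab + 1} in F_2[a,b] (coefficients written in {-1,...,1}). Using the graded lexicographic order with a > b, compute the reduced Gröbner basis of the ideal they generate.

G = {b^2, a + 1}

f_1 = a^2 + ab + a + b, LT = a^2.
f_2 = a^2b + ab^2 + a^2 + ab + 1, LT = a^2b.

S(f_1,f_2): lcm = a^2b. S = a^2 + b^2 + 1.
  leading term a^2: subtract (1)·f_1 from a^2 + b^2 + 1 → ab + b^2 + a + b + 1
  leading term ab: no divisor's leading term divides it; move ab to the remainder.
  leading term b^2: no divisor's leading term divides it; move b^2 to the remainder.
  leading term a: no divisor's leading term divides it; move a to the remainder.
  leading term b: no divisor's leading term divides it; move b to the remainder.
  leading term 1: no divisor's leading term divides it; move 1 to the remainder.
  remainder ab + b^2 + a + b + 1 ≠ 0; add g_3 = ab + b^2 + a + b + 1 to the basis.

S(f_1,g_3): lcm = a^2b. S = a^2 + b^2 + a.
  leading term a^2: subtract (1)·f_1 from a^2 + b^2 + a → ab + b^2 + b
  leading term ab: subtract (1)·g_3 from ab + b^2 + b → a + 1
  leading term a: no divisor's leading term divides it; move a to the remainder.
  leading term 1: no divisor's leading term divides it; move 1 to the remainder.
  remainder a + 1 ≠ 0; add g_4 = a + 1 to the basis.

S(f_1,g_4): lcm = a^2. S = ab + b.
  leading term ab: subtract (1)·g_3 from ab + b → b^2 + a + 1
  leading term b^2: no divisor's leading term divides it; move b^2 to the remainder.
  leading term a: subtract (1)·g_4 from a + 1 → 0
  remainder b^2 ≠ 0; add g_5 = b^2 to the basis.

The other S-polynomials (S(f_2,g_3), S(f_2,g_4), S(g_3,g_4), S(f_1,g_5), S(f_2,g_5), S(g_3,g_5), S(g_4,g_5)) all reduce to 0 modulo the current basis, so we have a Gröbner basis.
Inter-reduce: drop elements whose leading term is divisible by another's, tail-reduce, and make monic.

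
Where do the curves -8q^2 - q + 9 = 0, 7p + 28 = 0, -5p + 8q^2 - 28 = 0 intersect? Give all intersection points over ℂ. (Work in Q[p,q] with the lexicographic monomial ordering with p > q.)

Compute a lex Gröbner basis by Buchberger's algorithm.
f_1 = -8q^2 - q + 9, LT = q^2.
f_2 = 7p + 28, LT = p.
f_3 = -5p + 8q^2 - 28, LT = p.

S(f_1,f_2): leading monomials are coprime, so the S-polynomial reduces to 0 (Buchberger's first criterion).
S(f_1,f_3): leading monomials are coprime, so the S-polynomial reduces to 0 (Buchberger's first criterion).
S(f_2,f_3): lcm = p. S = 8/5q^2 - 8/5.
  leading term q^2: subtract (-1/5)·f_1 from 8/5q^2 - 8/5 → -1/5q + 1/5
  leading term q: no divisor's leading term divides it; move -1/5q to the remainder.
  leading term 1: no divisor's leading term divides it; move 1/5 to the remainder.
  remainder -1/5q + 1/5 ≠ 0; add h_4 = -1/5q + 1/5 to the basis.

S(f_1,h_4): lcm = q^2. S = 9/8q - 9/8.
  leading term q: subtract (-45/8)·h_4 from 9/8q - 9/8 → 0
  remainder 0.

S(f_2,h_4): leading monomials are coprime, so the S-polynomial reduces to 0 (Buchberger's first criterion).
S(f_3,h_4): leading monomials are coprime, so the S-polynomial reduces to 0 (Buchberger's first criterion).
Every S-polynomial of the final basis reduces to 0, so we have a Gröbner basis.
Inter-reduce: drop elements whose leading term is divisible by another's, tail-reduce, and make monic.
Reduced Gröbner basis: {p + 4, q - 1}.

From the last basis element, q - 1 = 0, so q takes values in {1}. Each choice, substituted upward through the basis, yields the corresponding point(s) of the solution set.
  q = 1: the earlier basis element becomes p + 4 = 0, giving p = -4 — point (-4, 1).

{(-4, 1)}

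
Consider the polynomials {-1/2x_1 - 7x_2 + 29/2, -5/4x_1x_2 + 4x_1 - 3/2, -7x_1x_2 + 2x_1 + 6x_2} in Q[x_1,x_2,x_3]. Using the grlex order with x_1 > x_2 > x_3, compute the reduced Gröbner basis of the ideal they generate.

G = {x_1 - 1, x_2 - 2}

Buchberger's algorithm terminates because the ascending chain of leading-term ideals stabilizes.

f_1 = -1/2x_1 - 7x_2 + 29/2, LT = x_1.
f_2 = -5/4x_1x_2 + 4x_1 - 3/2, LT = x_1x_2.
f_3 = -7x_1x_2 + 2x_1 + 6x_2, LT = x_1x_2.

S(f_1,f_2): lcm = x_1x_2. S = 14x_2^2 + 16/5x_1 - 29x_2 - 6/5.
  reduce S modulo (f_1, f_2, f_3):
  remainder 14x_2^2 - 369/5x_2 + 458/5 ≠ 0; add g_4 = 14x_2^2 - 369/5x_2 + 458/5 to the basis.

S(f_1,f_3): lcm = x_1x_2. S = 14x_2^2 + 2/7x_1 - 197/7x_2.
  reduce S modulo (f_1, f_2, f_3, g_4):
  remainder 1458/35x_2 - 2916/35 ≠ 0; add g_5 = 1458/35x_2 - 2916/35 to the basis.

The other S-polynomials (S(f_2,f_3), S(f_1,g_4), S(f_2,g_4), S(f_3,g_4), S(f_1,g_5), S(f_2,g_5), S(f_3,g_5), S(g_4,g_5)) all reduce to 0 modulo the current basis, so we have a Gröbner basis.
Inter-reduce: drop elements whose leading term is divisible by another's, tail-reduce, and make monic.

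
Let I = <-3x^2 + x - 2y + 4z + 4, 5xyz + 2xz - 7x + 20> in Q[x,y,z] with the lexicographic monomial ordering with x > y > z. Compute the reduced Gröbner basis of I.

G = {x - 1/6y^2z + 1/3yz^2 + 4/15yz + 7/30y + 2/15z^2 - 1/3z - 4/5, y^3z^2 - 2y^2z^3 - 6/5y^2z^2 - 14/5y^2z - 8/5yz^3 + 104/25yz^2 + 162/25yz + 49/25y - 8/25z^3 + 48/25z^2 - 22/25z + 432/25}

f_1 = -3x^2 + x - 2y + 4z + 4, LT = x^2.
f_2 = 5xyz + 2xz - 7x + 20, LT = xyz.

S(f_1,f_2): lcm = x^2yz. S = -2/5x^2z + 7/5x^2 - 1/3xyz - 4x + 2/3y^2z - 4/3yz^2 - 4/3yz.
  leading term x^2z: subtract (2/15z)·f_1 from -2/5x^2z + 7/5x^2 - 1/3xyz - 4x + 2/3y^2z - 4/3yz^2 - 4/3yz → 7/5x^2 - 1/3xyz - 2/15xz - 4x + 2/3y^2z - 4/3yz^2 - 16/15yz - 8/15z^2 - 8/15z
  leading term x^2: subtract (-7/15)·f_1 from 7/5x^2 - 1/3xyz - 2/15xz - 4x + 2/3y^2z - 4/3yz^2 - 16/15yz - 8/15z^2 - 8/15z → -1/3xyz - 2/15xz - 53/15x + 2/3y^2z - 4/3yz^2 - 16/15yz - 14/15y - 8/15z^2 + 4/3z + 28/15
  leading term xyz: subtract (-1/15)·f_2 from -1/3xyz - 2/15xz - 53/15x + 2/3y^2z - 4/3yz^2 - 16/15yz - 14/15y - 8/15z^2 + 4/3z + 28/15 → -4x + 2/3y^2z - 4/3yz^2 - 16/15yz - 14/15y - 8/15z^2 + 4/3z + 16/5
  leading term x: no divisor's leading term divides it; move -4x to the remainder.
  leading term y^2z: no divisor's leading term divides it; move 2/3y^2z to the remainder.
  leading term yz^2: no divisor's leading term divides it; move -4/3yz^2 to the remainder.
  leading term yz: no divisor's leading term divides it; move -16/15yz to the remainder.
  leading term y: no divisor's leading term divides it; move -14/15y to the remainder.
  leading term z^2: no divisor's leading term divides it; move -8/15z^2 to the remainder.
  leading term z: no divisor's leading term divides it; move 4/3z to the remainder.
  leading term 1: no divisor's leading term divides it; move 16/5 to the remainder.
  remainder -4x + 2/3y^2z - 4/3yz^2 - 16/15yz - 14/15y - 8/15z^2 + 4/3z + 16/5 ≠ 0; add g_3 = -4x + 2/3y^2z - 4/3yz^2 - 16/15yz - 14/15y - 8/15z^2 + 4/3z + 16/5 to the basis.

S(f_2,g_3): lcm = xyz. S = 2/5xz - 7/5x + 1/6y^3z^2 - 1/3y^2z^3 - 4/15y^2z^2 - 7/30y^2z - 2/15yz^3 + 1/3yz^2 + 4/5yz + 4.
  leading term xz: subtract (-1/10z)·g_3 from 2/5xz - 7/5x + 1/6y^3z^2 - 1/3y^2z^3 - 4/15y^2z^2 - 7/30y^2z - 2/15yz^3 + 1/3yz^2 + 4/5yz + 4 → -7/5x + 1/6y^3z^2 - 1/3y^2z^3 - 1/5y^2z^2 - 7/30y^2z - 4/15yz^3 + 17/75yz^2 + 53/75yz - 4/75z^3 + 2/15z^2 + 8/25z + 4
  leading term x: subtract (7/20)·g_3 from -7/5x + 1/6y^3z^2 - 1/3y^2z^3 - 1/5y^2z^2 - 7/30y^2z - 4/15yz^3 + 17/75yz^2 + 53/75yz - 4/75z^3 + 2/15z^2 + 8/25z + 4 → 1/6y^3z^2 - 1/3y^2z^3 - 1/5y^2z^2 - 7/15y^2z - 4/15yz^3 + 52/75yz^2 + 27/25yz + 49/150y - 4/75z^3 + 8/25z^2 - 11/75z + 72/25
  leading term y^3z^2: no divisor's leading term divides it; move 1/6y^3z^2 to the remainder.
  leading term y^2z^3: no divisor's leading term divides it; move -1/3y^2z^3 to the remainder.
  leading term y^2z^2: no divisor's leading term divides it; move -1/5y^2z^2 to the remainder.
  leading term y^2z: no divisor's leading term divides it; move -7/15y^2z to the remainder.
  leading term yz^3: no divisor's leading term divides it; move -4/15yz^3 to the remainder.
  leading term yz^2: no divisor's leading term divides it; move 52/75yz^2 to the remainder.
  leading term yz: no divisor's leading term divides it; move 27/25yz to the remainder.
  leading term y: no divisor's leading term divides it; move 49/150y to the remainder.
  leading term z^3: no divisor's leading term divides it; move -4/75z^3 to the remainder.
  leading term z^2: no divisor's leading term divides it; move 8/25z^2 to the remainder.
  leading term z: no divisor's leading term divides it; move -11/75z to the remainder.
  leading term 1: no divisor's leading term divides it; move 72/25 to the remainder.
  remainder 1/6y^3z^2 - 1/3y^2z^3 - 1/5y^2z^2 - 7/15y^2z - 4/15yz^3 + 52/75yz^2 + 27/25yz + 49/150y - 4/75z^3 + 8/25z^2 - 11/75z + 72/25 ≠ 0; add g_4 = 1/6y^3z^2 - 1/3y^2z^3 - 1/5y^2z^2 - 7/15y^2z - 4/15yz^3 + 52/75yz^2 + 27/25yz + 49/150y - 4/75z^3 + 8/25z^2 - 11/75z + 72/25 to the basis.

The other S-polynomials (S(f_1,g_3), S(f_1,g_4), S(f_2,g_4), S(g_3,g_4)) all reduce to 0 modulo the current basis, so we have a Gröbner basis.
Inter-reduce: drop elements whose leading term is divisible by another's, tail-reduce, and make monic.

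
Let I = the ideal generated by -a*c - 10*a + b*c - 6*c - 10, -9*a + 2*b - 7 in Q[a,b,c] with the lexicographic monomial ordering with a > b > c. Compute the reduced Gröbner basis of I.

f_1 = -a*c - 10*a + b*c - 6*c - 10, LT = a*c.
f_2 = -9*a + 2*b - 7, LT = a.

S(f_1,f_2): lcm = a*c. S = 10*a - 7/9*b*c + 47/9*c + 10.
  leading term a: subtract (-10/9)·f_2 from 10*a - 7/9*b*c + 47/9*c + 10 → -7/9*b*c + 20/9*b + 47/9*c + 20/9
  leading term b*c: no divisor's leading term divides it; move -7/9*b*c to the remainder.
  leading term b: no divisor's leading term divides it; move 20/9*b to the remainder.
  leading term c: no divisor's leading term divides it; move 47/9*c to the remainder.
  leading term 1: no divisor's leading term divides it; move 20/9 to the remainder.
  remainder -7/9*b*c + 20/9*b + 47/9*c + 20/9 ≠ 0; add g_3 = -7/9*b*c + 20/9*b + 47/9*c + 20/9 to the basis.

S(f_1,g_3): lcm = a*b*c. S = 90/7*a*b + 47/7*a*c + 20/7*a - b**2*c + 6*b*c + 10*b.
  leading term a*b: subtract (-10/7*b)·f_2 from 90/7*a*b + 47/7*a*c + 20/7*a - b**2*c + 6*b*c + 10*b → 47/7*a*c + 20/7*a - b**2*c + 20/7*b**2 + 6*b*c
  leading term a*c: subtract (-47/7)·f_1 from 47/7*a*c + 20/7*a - b**2*c + 20/7*b**2 + 6*b*c → -450/7*a - b**2*c + 20/7*b**2 + 89/7*b*c - 282/7*c - 470/7
  leading term a: subtract (50/7)·f_2 from -450/7*a - b**2*c + 20/7*b**2 + 89/7*b*c - 282/7*c - 470/7 → -b**2*c + 20/7*b**2 + 89/7*b*c - 100/7*b - 282/7*c - 120/7
  leading term b**2*c: subtract (9/7*b)·g_3 from -b**2*c + 20/7*b**2 + 89/7*b*c - 100/7*b - 282/7*c - 120/7 → 6*b*c - 120/7*b - 282/7*c - 120/7
  leading term b*c: subtract (-54/7)·g_3 from 6*b*c - 120/7*b - 282/7*c - 120/7 → 0
  remainder 0.

S(f_2,g_3): leading monomials are coprime, so the S-polynomial reduces to 0 (Buchberger's first criterion).
Every S-polynomial of the final basis reduces to 0, so we have a Gröbner basis.
Inter-reduce: drop elements whose leading term is divisible by another's, tail-reduce, and make monic.

G = {a - 2/9*b + 7/9, b*c - 20/7*b - 47/7*c - 20/7}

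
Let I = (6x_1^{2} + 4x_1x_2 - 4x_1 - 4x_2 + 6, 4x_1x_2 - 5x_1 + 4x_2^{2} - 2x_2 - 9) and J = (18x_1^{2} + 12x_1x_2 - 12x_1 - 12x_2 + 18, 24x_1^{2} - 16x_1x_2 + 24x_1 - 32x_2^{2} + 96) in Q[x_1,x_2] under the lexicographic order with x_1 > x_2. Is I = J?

For a fixed monomial order, each ideal has a unique reduced Gröbner basis; comparing bases decides equality.
Buchberger on the first generating set:
f_1 = 6x_1^{2} + 4x_1x_2 - 4x_1 - 4x_2 + 6, LT = x_1^{2}.
f_2 = 4x_1x_2 - 5x_1 + 4x_2^{2} - 2x_2 - 9, LT = x_1x_2.

S(f_1,f_2): lcm = x_1^{2}x_2. S = \tfrac{5}{4}x_1^{2} - \tfrac{1}{3}x_1x_2^{2} - \tfrac{1}{6}x_1x_2 + \tfrac{9}{4}x_1 - \tfrac{2}{3}x_2^{2} + x_2.
  reduce S modulo (f_1, f_2):
  remainder \tfrac{21}{16}x_1 + \tfrac{1}{3}x_2^{3} + \tfrac{7}{12}x_2^{2} + \tfrac{3}{8}x_2 - \tfrac{71}{16} ≠ 0; add g_3 = \tfrac{21}{16}x_1 + \tfrac{1}{3}x_2^{3} + \tfrac{7}{12}x_2^{2} + \tfrac{3}{8}x_2 - \tfrac{71}{16} to the basis.

S(f_1,g_3): lcm = x_1^{2}. S = -\tfrac{16}{63}x_1x_2^{3} - \tfrac{4}{9}x_1x_2^{2} + \tfrac{8}{21}x_1x_2 + \tfrac{19}{7}x_1 - \tfrac{2}{3}x_2 + 1.
  reduce S modulo (f_1, f_2, g_3):
  remainder \tfrac{16}{63}x_2^{4} + \tfrac{8}{63}x_2^{3} - \tfrac{80}{63}x_2^{2} - \tfrac{68}{21}x_2 + \tfrac{136}{21} ≠ 0; add g_4 = \tfrac{16}{63}x_2^{4} + \tfrac{8}{63}x_2^{3} - \tfrac{80}{63}x_2^{2} - \tfrac{68}{21}x_2 + \tfrac{136}{21} to the basis.

The other S-polynomials (S(f_2,g_3), S(f_1,g_4), S(f_2,g_4), S(g_3,g_4)) all reduce to 0 modulo the current basis, so we have a Gröbner basis.
Inter-reduce: drop elements whose leading term is divisible by another's, tail-reduce, and make monic.
Reduced Gröbner basis: {x_1 + \tfrac{16}{63}x_2^{3} + \tfrac{4}{9}x_2^{2} + \tfrac{2}{7}x_2 - \tfrac{71}{21}, x_2^{4} + \tfrac{1}{2}x_2^{3} - 5x_2^{2} - \tfrac{51}{4}x_2 + \tfrac{51}{2}}.

Buchberger on the second generating set:
h_1 = 18x_1^{2} + 12x_1x_2 - 12x_1 - 12x_2 + 18, LT = x_1^{2}.
h_2 = 24x_1^{2} - 16x_1x_2 + 24x_1 - 32x_2^{2} + 96, LT = x_1^{2}.

S(h_1,h_2): lcm = x_1^{2}. S = \tfrac{4}{3}x_1x_2 - \tfrac{5}{3}x_1 + \tfrac{4}{3}x_2^{2} - \tfrac{2}{3}x_2 - 3.
  reduce S modulo (h_1, h_2):
  remainder \tfrac{4}{3}x_1x_2 - \tfrac{5}{3}x_1 + \tfrac{4}{3}x_2^{2} - \tfrac{2}{3}x_2 - 3 ≠ 0; add k_3 = \tfrac{4}{3}x_1x_2 - \tfrac{5}{3}x_1 + \tfrac{4}{3}x_2^{2} - \tfrac{2}{3}x_2 - 3 to the basis.

S(h_1,k_3): lcm = x_1^{2}x_2. S = \tfrac{5}{4}x_1^{2} - \tfrac{1}{3}x_1x_2^{2} - \tfrac{1}{6}x_1x_2 + \tfrac{9}{4}x_1 - \tfrac{2}{3}x_2^{2} + x_2.
  reduce S modulo (h_1, h_2, k_3):
  remainder \tfrac{21}{16}x_1 + \tfrac{1}{3}x_2^{3} + \tfrac{7}{12}x_2^{2} + \tfrac{3}{8}x_2 - \tfrac{71}{16} ≠ 0; add k_4 = \tfrac{21}{16}x_1 + \tfrac{1}{3}x_2^{3} + \tfrac{7}{12}x_2^{2} + \tfrac{3}{8}x_2 - \tfrac{71}{16} to the basis.

S(h_1,k_4): lcm = x_1^{2}. S = -\tfrac{16}{63}x_1x_2^{3} - \tfrac{4}{9}x_1x_2^{2} + \tfrac{8}{21}x_1x_2 + \tfrac{19}{7}x_1 - \tfrac{2}{3}x_2 + 1.
  reduce S modulo (h_1, h_2, k_3, k_4):
  remainder \tfrac{16}{63}x_2^{4} + \tfrac{8}{63}x_2^{3} - \tfrac{80}{63}x_2^{2} - \tfrac{68}{21}x_2 + \tfrac{136}{21} ≠ 0; add k_5 = \tfrac{16}{63}x_2^{4} + \tfrac{8}{63}x_2^{3} - \tfrac{80}{63}x_2^{2} - \tfrac{68}{21}x_2 + \tfrac{136}{21} to the basis.

The other S-polynomials (S(h_2,k_3), S(h_2,k_4), S(k_3,k_4), S(h_1,k_5), S(h_2,k_5), S(k_3,k_5), S(k_4,k_5)) all reduce to 0 modulo the current basis, so we have a Gröbner basis.
Inter-reduce: drop elements whose leading term is divisible by another's, tail-reduce, and make monic.
Reduced Gröbner basis: {x_1 + \tfrac{16}{63}x_2^{3} + \tfrac{4}{9}x_2^{2} + \tfrac{2}{7}x_2 - \tfrac{71}{21}, x_2^{4} + \tfrac{1}{2}x_2^{3} - 5x_2^{2} - \tfrac{51}{4}x_2 + \tfrac{51}{2}}.

Same reduced basis, so the two generating sets span the same ideal.

Yes, the ideals are equal.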